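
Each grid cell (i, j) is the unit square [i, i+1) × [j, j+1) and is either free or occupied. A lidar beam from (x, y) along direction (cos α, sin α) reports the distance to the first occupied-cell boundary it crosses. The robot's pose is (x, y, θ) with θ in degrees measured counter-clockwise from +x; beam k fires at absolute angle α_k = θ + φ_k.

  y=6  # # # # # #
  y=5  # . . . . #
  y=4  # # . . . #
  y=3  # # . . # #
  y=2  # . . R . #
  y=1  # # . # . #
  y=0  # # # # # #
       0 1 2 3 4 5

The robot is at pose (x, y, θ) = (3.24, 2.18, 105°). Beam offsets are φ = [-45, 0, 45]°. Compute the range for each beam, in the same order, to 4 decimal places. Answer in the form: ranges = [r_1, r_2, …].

ranges = [1.5200, 3.9548, 1.6400]

beam 1: φ=-45°, α=60°
  direction (0.5000, 0.8660); cell (3,2); t to first gridline: x 1.5200, y 0.9469 (then +2.0000 / +1.1547)
    (3,3) via y @ 0.9469
    (4,3) via x @ 1.5200  # hit
  → r_1 = 1.5200
beam 2: φ=0°, α=105°
  direction (-0.2588, 0.9659); cell (3,2); t to first gridline: x 0.9273, y 0.8489 (then +3.8637 / +1.0353)
    (3,3) via y @ 0.8489
    (2,3) via x @ 0.9273
    (2,4) via y @ 1.8842
    (2,5) via y @ 2.9195
    (2,6) via y @ 3.9548  # hit
  → r_2 = 3.9548
beam 3: φ=45°, α=150°
  direction (-0.8660, 0.5000); cell (3,2); t to first gridline: x 0.2771, y 1.6400 (then +1.1547 / +2.0000)
    (2,2) via x @ 0.2771
    (1,2) via x @ 1.4318
    (1,3) via y @ 1.6400  # hit
  → r_3 = 1.6400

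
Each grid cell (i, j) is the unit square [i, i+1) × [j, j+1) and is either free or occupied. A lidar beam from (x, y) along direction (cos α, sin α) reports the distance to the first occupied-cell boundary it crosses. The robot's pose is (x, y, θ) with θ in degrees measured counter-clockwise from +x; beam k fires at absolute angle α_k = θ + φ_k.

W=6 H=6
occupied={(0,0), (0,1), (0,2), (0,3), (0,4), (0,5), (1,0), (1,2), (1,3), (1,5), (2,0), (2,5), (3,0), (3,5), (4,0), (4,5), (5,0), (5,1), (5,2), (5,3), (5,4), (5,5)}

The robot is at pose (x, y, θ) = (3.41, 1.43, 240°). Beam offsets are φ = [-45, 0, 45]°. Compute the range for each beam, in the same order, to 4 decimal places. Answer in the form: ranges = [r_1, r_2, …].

ranges = [1.6614, 0.4965, 0.4452]

beam 1: φ=-45°, α=195°
  cosα=-0.9659 sinα=-0.2588 | (3,1) | tMaxX 0.4245 tMaxY 1.6614 | tΔX 1.0353 tΔY 3.8637
    t=0.4245 [x] (2,1)
    t=1.4597 [x] (1,1)
    t=1.6614 [y] (1,0) — stop
  → r_1 = 1.6614
beam 2: φ=0°, α=240°
  cosα=-0.5000 sinα=-0.8660 | (3,1) | tMaxX 0.8200 tMaxY 0.4965 | tΔX 2.0000 tΔY 1.1547
    t=0.4965 [y] (3,0) — stop
  → r_2 = 0.4965
beam 3: φ=45°, α=285°
  cosα=0.2588 sinα=-0.9659 | (3,1) | tMaxX 2.2796 tMaxY 0.4452 | tΔX 3.8637 tΔY 1.0353
    t=0.4452 [y] (3,0) — stop
  → r_3 = 0.4452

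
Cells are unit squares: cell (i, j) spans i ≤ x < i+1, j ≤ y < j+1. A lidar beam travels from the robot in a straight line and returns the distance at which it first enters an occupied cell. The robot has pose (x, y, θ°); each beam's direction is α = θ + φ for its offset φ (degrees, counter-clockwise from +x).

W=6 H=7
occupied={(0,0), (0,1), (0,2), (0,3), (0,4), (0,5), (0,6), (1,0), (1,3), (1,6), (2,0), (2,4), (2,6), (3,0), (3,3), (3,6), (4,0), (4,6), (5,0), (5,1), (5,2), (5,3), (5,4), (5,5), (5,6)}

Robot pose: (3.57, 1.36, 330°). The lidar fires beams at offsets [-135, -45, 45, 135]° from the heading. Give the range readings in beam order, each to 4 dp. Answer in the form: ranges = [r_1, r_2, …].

beam 1: φ=-135°, α=195°
  dir = (cos 195°, sin 195°) = (-0.9659, -0.2588); from cell (3,1)
  next x-line at t=0.5901, next y-line at t=1.3909; Δt_x=1.0353, Δt_y=3.8637
    x: enter (2,1) at t=0.5901
    y: enter (2,0) at t=1.3909 ← occupied
  → r_1 = 1.3909
beam 2: φ=-45°, α=285°
  dir = (cos 285°, sin 285°) = (0.2588, -0.9659); from cell (3,1)
  next x-line at t=1.6614, next y-line at t=0.3727; Δt_x=3.8637, Δt_y=1.0353
    y: enter (3,0) at t=0.3727 ← occupied
  → r_2 = 0.3727
beam 3: φ=45°, α=15°
  dir = (cos 15°, sin 15°) = (0.9659, 0.2588); from cell (3,1)
  next x-line at t=0.4452, next y-line at t=2.4728; Δt_x=1.0353, Δt_y=3.8637
    x: enter (4,1) at t=0.4452
    x: enter (5,1) at t=1.4804 ← occupied
  → r_3 = 1.4804
beam 4: φ=135°, α=105°
  dir = (cos 105°, sin 105°) = (-0.2588, 0.9659); from cell (3,1)
  next x-line at t=2.2023, next y-line at t=0.6626; Δt_x=3.8637, Δt_y=1.0353
    y: enter (3,2) at t=0.6626
    y: enter (3,3) at t=1.6979 ← occupied
  → r_4 = 1.6979

ranges = [1.3909, 0.3727, 1.4804, 1.6979]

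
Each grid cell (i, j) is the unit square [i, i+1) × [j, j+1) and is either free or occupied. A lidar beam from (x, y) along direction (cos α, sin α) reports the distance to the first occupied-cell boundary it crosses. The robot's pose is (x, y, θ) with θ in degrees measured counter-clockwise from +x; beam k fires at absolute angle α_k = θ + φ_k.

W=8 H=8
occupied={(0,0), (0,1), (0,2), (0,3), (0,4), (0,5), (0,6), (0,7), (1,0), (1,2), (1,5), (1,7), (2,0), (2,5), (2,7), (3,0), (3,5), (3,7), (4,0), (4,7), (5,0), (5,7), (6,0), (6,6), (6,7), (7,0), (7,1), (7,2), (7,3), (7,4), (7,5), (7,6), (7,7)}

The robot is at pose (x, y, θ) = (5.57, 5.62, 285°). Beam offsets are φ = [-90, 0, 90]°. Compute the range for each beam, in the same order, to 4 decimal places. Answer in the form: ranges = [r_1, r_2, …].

ranges = [1.6254, 4.7830, 1.4682]

beam 1: φ=-90°, α=195°
  direction (-0.9659, -0.2588); cell (5,5); t to first gridline: x 0.5901, y 2.3955 (then +1.0353 / +3.8637)
    (4,5) via x @ 0.5901
    (3,5) via x @ 1.6254  # hit
  → r_1 = 1.6254
beam 2: φ=0°, α=285°
  direction (0.2588, -0.9659); cell (5,5); t to first gridline: x 1.6614, y 0.6419 (then +3.8637 / +1.0353)
    (5,4) via y @ 0.6419
    (6,4) via x @ 1.6614
    (6,3) via y @ 1.6771
    (6,2) via y @ 2.7124
    (6,1) via y @ 3.7477
    (6,0) via y @ 4.7830  # hit
  → r_2 = 4.7830
beam 3: φ=90°, α=15°
  direction (0.9659, 0.2588); cell (5,5); t to first gridline: x 0.4452, y 1.4682 (then +1.0353 / +3.8637)
    (6,5) via x @ 0.4452
    (6,6) via y @ 1.4682  # hit
  → r_3 = 1.4682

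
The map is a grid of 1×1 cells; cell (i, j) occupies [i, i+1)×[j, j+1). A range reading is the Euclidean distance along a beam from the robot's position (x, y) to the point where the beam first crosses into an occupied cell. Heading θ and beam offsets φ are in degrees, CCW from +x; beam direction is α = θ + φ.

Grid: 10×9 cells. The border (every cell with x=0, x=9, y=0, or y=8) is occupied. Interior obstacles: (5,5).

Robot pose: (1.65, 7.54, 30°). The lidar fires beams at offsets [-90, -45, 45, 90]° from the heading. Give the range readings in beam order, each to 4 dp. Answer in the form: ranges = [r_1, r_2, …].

ranges = [7.5517, 7.6093, 0.4762, 0.5312]

beam 1: φ=-90°, α=300°
  d=(0.5000,-0.8660)  start (1,7)  tX=0.7000 tY=0.6235  stride 1/|dx|=2.0000 1/|dy|=1.1547
    cross y-line → (1,6), t=0.6235
    cross x-line → (2,6), t=0.7000
    cross y-line → (2,5), t=1.7782
    cross x-line → (3,5), t=2.7000
    cross y-line → (3,4), t=2.9329
    cross y-line → (3,3), t=4.0876
    cross x-line → (4,3), t=4.7000
    cross y-line → (4,2), t=5.2423
    cross y-line → (4,1), t=6.3970
    cross x-line → (5,1), t=6.7000
    cross y-line → (5,0), t=7.5517 (wall)
  → r_1 = 7.5517
beam 2: φ=-45°, α=345°
  d=(0.9659,-0.2588)  start (1,7)  tX=0.3623 tY=2.0864  stride 1/|dx|=1.0353 1/|dy|=3.8637
    cross x-line → (2,7), t=0.3623
    cross x-line → (3,7), t=1.3976
    cross y-line → (3,6), t=2.0864
    cross x-line → (4,6), t=2.4329
    cross x-line → (5,6), t=3.4682
    cross x-line → (6,6), t=4.5035
    cross x-line → (7,6), t=5.5387
    cross y-line → (7,5), t=5.9501
    cross x-line → (8,5), t=6.5740
    cross x-line → (9,5), t=7.6093 (wall)
  → r_2 = 7.6093
beam 3: φ=45°, α=75°
  d=(0.2588,0.9659)  start (1,7)  tX=1.3523 tY=0.4762  stride 1/|dx|=3.8637 1/|dy|=1.0353
    cross y-line → (1,8), t=0.4762 (wall)
  → r_3 = 0.4762
beam 4: φ=90°, α=120°
  d=(-0.5000,0.8660)  start (1,7)  tX=1.3000 tY=0.5312  stride 1/|dx|=2.0000 1/|dy|=1.1547
    cross y-line → (1,8), t=0.5312 (wall)
  → r_4 = 0.5312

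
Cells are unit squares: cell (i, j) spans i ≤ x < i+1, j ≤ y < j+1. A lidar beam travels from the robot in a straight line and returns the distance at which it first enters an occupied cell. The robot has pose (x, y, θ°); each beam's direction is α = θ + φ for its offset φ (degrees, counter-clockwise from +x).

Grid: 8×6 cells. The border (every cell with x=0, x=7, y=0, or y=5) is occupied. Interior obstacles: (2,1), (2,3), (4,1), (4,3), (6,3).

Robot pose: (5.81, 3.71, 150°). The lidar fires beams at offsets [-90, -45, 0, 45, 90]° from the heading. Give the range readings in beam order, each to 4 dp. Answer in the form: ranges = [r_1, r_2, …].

beam 1: φ=-90°, α=60°
  dir = (cos 60°, sin 60°) = (0.5000, 0.8660); from cell (5,3)
  next x-line at t=0.3800, next y-line at t=0.3349; Δt_x=2.0000, Δt_y=1.1547
    y: enter (5,4) at t=0.3349
    x: enter (6,4) at t=0.3800
    y: enter (6,5) at t=1.4896 ← occupied
  → r_1 = 1.4896
beam 2: φ=-45°, α=105°
  dir = (cos 105°, sin 105°) = (-0.2588, 0.9659); from cell (5,3)
  next x-line at t=3.1296, next y-line at t=0.3002; Δt_x=3.8637, Δt_y=1.0353
    y: enter (5,4) at t=0.3002
    y: enter (5,5) at t=1.3355 ← occupied
  → r_2 = 1.3355
beam 3: φ=0°, α=150°
  dir = (cos 150°, sin 150°) = (-0.8660, 0.5000); from cell (5,3)
  next x-line at t=0.9353, next y-line at t=0.5800; Δt_x=1.1547, Δt_y=2.0000
    y: enter (5,4) at t=0.5800
    x: enter (4,4) at t=0.9353
    x: enter (3,4) at t=2.0900
    y: enter (3,5) at t=2.5800 ← occupied
  → r_3 = 2.5800
beam 4: φ=45°, α=195°
  dir = (cos 195°, sin 195°) = (-0.9659, -0.2588); from cell (5,3)
  next x-line at t=0.8386, next y-line at t=2.7432; Δt_x=1.0353, Δt_y=3.8637
    x: enter (4,3) at t=0.8386 ← occupied
  → r_4 = 0.8386
beam 5: φ=90°, α=240°
  dir = (cos 240°, sin 240°) = (-0.5000, -0.8660); from cell (5,3)
  next x-line at t=1.6200, next y-line at t=0.8198; Δt_x=2.0000, Δt_y=1.1547
    y: enter (5,2) at t=0.8198
    x: enter (4,2) at t=1.6200
    y: enter (4,1) at t=1.9745 ← occupied
  → r_5 = 1.9745

ranges = [1.4896, 1.3355, 2.5800, 0.8386, 1.9745]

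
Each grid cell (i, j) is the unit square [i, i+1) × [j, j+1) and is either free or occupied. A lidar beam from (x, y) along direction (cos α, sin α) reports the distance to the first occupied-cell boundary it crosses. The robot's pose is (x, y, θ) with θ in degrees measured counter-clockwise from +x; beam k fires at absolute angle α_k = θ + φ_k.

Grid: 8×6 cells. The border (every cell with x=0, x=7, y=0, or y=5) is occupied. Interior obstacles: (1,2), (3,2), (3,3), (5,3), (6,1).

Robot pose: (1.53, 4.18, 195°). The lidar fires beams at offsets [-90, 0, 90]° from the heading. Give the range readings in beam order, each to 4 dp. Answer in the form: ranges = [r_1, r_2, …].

ranges = [0.8489, 0.5487, 1.2216]

beam 1: φ=-90°, α=105°
  d=(-0.2588,0.9659)  start (1,4)  tX=2.0478 tY=0.8489  stride 1/|dx|=3.8637 1/|dy|=1.0353
    cross y-line → (1,5), t=0.8489 (wall)
  → r_1 = 0.8489
beam 2: φ=0°, α=195°
  d=(-0.9659,-0.2588)  start (1,4)  tX=0.5487 tY=0.6955  stride 1/|dx|=1.0353 1/|dy|=3.8637
    cross x-line → (0,4), t=0.5487 (wall)
  → r_2 = 0.5487
beam 3: φ=90°, α=285°
  d=(0.2588,-0.9659)  start (1,4)  tX=1.8159 tY=0.1863  stride 1/|dx|=3.8637 1/|dy|=1.0353
    cross y-line → (1,3), t=0.1863
    cross y-line → (1,2), t=1.2216 (wall)
  → r_3 = 1.2216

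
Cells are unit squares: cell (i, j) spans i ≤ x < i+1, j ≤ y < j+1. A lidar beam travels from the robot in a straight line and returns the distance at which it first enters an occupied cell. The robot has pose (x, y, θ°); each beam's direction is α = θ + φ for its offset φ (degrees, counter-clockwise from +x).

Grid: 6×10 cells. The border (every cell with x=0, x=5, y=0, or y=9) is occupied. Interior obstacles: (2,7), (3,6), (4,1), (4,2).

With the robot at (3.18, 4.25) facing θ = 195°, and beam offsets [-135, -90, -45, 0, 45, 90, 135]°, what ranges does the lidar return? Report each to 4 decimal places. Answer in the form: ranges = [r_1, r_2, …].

beam 1: φ=-135°, α=60°
  direction (0.5000, 0.8660); cell (3,4); t to first gridline: x 1.6400, y 0.8660 (then +2.0000 / +1.1547)
    (3,5) via y @ 0.8660
    (4,5) via x @ 1.6400
    (4,6) via y @ 2.0207
    (4,7) via y @ 3.1754
    (5,7) via x @ 3.6400  # hit
  → r_1 = 3.6400
beam 2: φ=-90°, α=105°
  direction (-0.2588, 0.9659); cell (3,4); t to first gridline: x 0.6955, y 0.7765 (then +3.8637 / +1.0353)
    (2,4) via x @ 0.6955
    (2,5) via y @ 0.7765
    (2,6) via y @ 1.8117
    (2,7) via y @ 2.8470  # hit
  → r_2 = 2.8470
beam 3: φ=-45°, α=150°
  direction (-0.8660, 0.5000); cell (3,4); t to first gridline: x 0.2078, y 1.5000 (then +1.1547 / +2.0000)
    (2,4) via x @ 0.2078
    (1,4) via x @ 1.3625
    (1,5) via y @ 1.5000
    (0,5) via x @ 2.5172  # hit
  → r_3 = 2.5172
beam 4: φ=0°, α=195°
  direction (-0.9659, -0.2588); cell (3,4); t to first gridline: x 0.1863, y 0.9659 (then +1.0353 / +3.8637)
    (2,4) via x @ 0.1863
    (2,3) via y @ 0.9659
    (1,3) via x @ 1.2216
    (0,3) via x @ 2.2569  # hit
  → r_4 = 2.2569
beam 5: φ=45°, α=240°
  direction (-0.5000, -0.8660); cell (3,4); t to first gridline: x 0.3600, y 0.2887 (then +2.0000 / +1.1547)
    (3,3) via y @ 0.2887
    (2,3) via x @ 0.3600
    (2,2) via y @ 1.4434
    (1,2) via x @ 2.3600
    (1,1) via y @ 2.5981
    (1,0) via y @ 3.7528  # hit
  → r_5 = 3.7528
beam 6: φ=90°, α=285°
  direction (0.2588, -0.9659); cell (3,4); t to first gridline: x 3.1682, y 0.2588 (then +3.8637 / +1.0353)
    (3,3) via y @ 0.2588
    (3,2) via y @ 1.2941
    (3,1) via y @ 2.3294
    (4,1) via x @ 3.1682  # hit
  → r_6 = 3.1682
beam 7: φ=135°, α=330°
  direction (0.8660, -0.5000); cell (3,4); t to first gridline: x 0.9469, y 0.5000 (then +1.1547 / +2.0000)
    (3,3) via y @ 0.5000
    (4,3) via x @ 0.9469
    (5,3) via x @ 2.1016  # hit
  → r_7 = 2.1016

ranges = [3.6400, 2.8470, 2.5172, 2.2569, 3.7528, 3.1682, 2.1016]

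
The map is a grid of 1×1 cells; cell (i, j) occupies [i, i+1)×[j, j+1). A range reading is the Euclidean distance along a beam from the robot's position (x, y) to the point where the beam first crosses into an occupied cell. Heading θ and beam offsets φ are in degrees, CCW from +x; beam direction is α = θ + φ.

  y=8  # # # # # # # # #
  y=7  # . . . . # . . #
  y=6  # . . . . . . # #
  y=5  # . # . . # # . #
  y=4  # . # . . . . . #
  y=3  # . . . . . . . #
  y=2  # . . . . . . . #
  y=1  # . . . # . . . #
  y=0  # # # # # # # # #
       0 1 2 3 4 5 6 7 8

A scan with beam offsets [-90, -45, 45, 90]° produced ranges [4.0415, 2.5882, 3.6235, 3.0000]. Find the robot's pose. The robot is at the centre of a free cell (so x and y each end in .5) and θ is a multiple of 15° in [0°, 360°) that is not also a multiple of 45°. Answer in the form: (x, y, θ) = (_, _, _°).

(x, y, θ) = (4.5, 2.5, 120°)

Candidates: 42 free-cell centres × 16 headings = 672 poses. Raycast each; keep the one whose scan matches to 4 dp.
  (5.5, 2.5, 210°): beam 1 = 6.3509 ≠ 4.0415 ✗
  (1.5, 5.5, 240°): beam 1 = 0.5774 ≠ 4.0415 ✗
  (5.5, 4.5, 75°): beam 1 = 2.5882 ≠ 4.0415 ✗
  …
  (4.5, 2.5, 120°): r_1=4.0415, r_2=2.5882, r_3=3.6235, r_4=3.0000 — all match ✓
Unique over the lattice → pose = (4.5, 2.5, 120°).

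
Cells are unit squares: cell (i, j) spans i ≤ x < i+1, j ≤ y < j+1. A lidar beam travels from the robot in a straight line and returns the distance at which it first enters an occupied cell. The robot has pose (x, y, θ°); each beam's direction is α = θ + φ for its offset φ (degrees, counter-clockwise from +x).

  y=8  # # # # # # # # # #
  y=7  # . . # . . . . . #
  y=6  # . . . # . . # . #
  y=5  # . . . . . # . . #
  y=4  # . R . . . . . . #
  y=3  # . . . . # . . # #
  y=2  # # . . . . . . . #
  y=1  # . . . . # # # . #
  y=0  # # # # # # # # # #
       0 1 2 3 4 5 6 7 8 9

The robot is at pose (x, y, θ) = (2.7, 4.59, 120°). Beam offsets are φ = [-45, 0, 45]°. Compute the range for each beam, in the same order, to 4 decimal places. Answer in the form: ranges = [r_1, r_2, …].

ranges = [2.4950, 3.4000, 1.7600]

beam 1: φ=-45°, α=75°
  cosα=0.2588 sinα=0.9659 | (2,4) | tMaxX 1.1591 tMaxY 0.4245 | tΔX 3.8637 tΔY 1.0353
    t=0.4245 [y] (2,5)
    t=1.1591 [x] (3,5)
    t=1.4597 [y] (3,6)
    t=2.4950 [y] (3,7) — stop
  → r_1 = 2.4950
beam 2: φ=0°, α=120°
  cosα=-0.5000 sinα=0.8660 | (2,4) | tMaxX 1.4000 tMaxY 0.4734 | tΔX 2.0000 tΔY 1.1547
    t=0.4734 [y] (2,5)
    t=1.4000 [x] (1,5)
    t=1.6281 [y] (1,6)
    t=2.7828 [y] (1,7)
    t=3.4000 [x] (0,7) — stop
  → r_2 = 3.4000
beam 3: φ=45°, α=165°
  cosα=-0.9659 sinα=0.2588 | (2,4) | tMaxX 0.7247 tMaxY 1.5841 | tΔX 1.0353 tΔY 3.8637
    t=0.7247 [x] (1,4)
    t=1.5841 [y] (1,5)
    t=1.7600 [x] (0,5) — stop
  → r_3 = 1.7600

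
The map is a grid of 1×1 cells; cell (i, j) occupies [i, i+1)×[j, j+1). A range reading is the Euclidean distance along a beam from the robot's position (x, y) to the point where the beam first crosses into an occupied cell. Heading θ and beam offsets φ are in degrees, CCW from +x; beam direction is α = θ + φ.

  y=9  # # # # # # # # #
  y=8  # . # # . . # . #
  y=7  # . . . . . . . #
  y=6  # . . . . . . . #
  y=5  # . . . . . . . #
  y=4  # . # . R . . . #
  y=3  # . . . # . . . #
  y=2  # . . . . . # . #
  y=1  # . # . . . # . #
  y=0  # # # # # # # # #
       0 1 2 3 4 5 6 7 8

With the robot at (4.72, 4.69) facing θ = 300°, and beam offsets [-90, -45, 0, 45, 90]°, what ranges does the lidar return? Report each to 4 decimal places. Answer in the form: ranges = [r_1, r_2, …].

ranges = [4.2955, 0.7143, 2.5600, 3.3957, 3.7874]

beam 1: φ=-90°, α=210°
  d=(-0.8660,-0.5000)  start (4,4)  tX=0.8314 tY=1.3800  stride 1/|dx|=1.1547 1/|dy|=2.0000
    cross x-line → (3,4), t=0.8314
    cross y-line → (3,3), t=1.3800
    cross x-line → (2,3), t=1.9861
    cross x-line → (1,3), t=3.1408
    cross y-line → (1,2), t=3.3800
    cross x-line → (0,2), t=4.2955 (wall)
  → r_1 = 4.2955
beam 2: φ=-45°, α=255°
  d=(-0.2588,-0.9659)  start (4,4)  tX=2.7819 tY=0.7143  stride 1/|dx|=3.8637 1/|dy|=1.0353
    cross y-line → (4,3), t=0.7143 (wall)
  → r_2 = 0.7143
beam 3: φ=0°, α=300°
  d=(0.5000,-0.8660)  start (4,4)  tX=0.5600 tY=0.7967  stride 1/|dx|=2.0000 1/|dy|=1.1547
    cross x-line → (5,4), t=0.5600
    cross y-line → (5,3), t=0.7967
    cross y-line → (5,2), t=1.9514
    cross x-line → (6,2), t=2.5600 (wall)
  → r_3 = 2.5600
beam 4: φ=45°, α=345°
  d=(0.9659,-0.2588)  start (4,4)  tX=0.2899 tY=2.6660  stride 1/|dx|=1.0353 1/|dy|=3.8637
    cross x-line → (5,4), t=0.2899
    cross x-line → (6,4), t=1.3252
    cross x-line → (7,4), t=2.3604
    cross y-line → (7,3), t=2.6660
    cross x-line → (8,3), t=3.3957 (wall)
  → r_4 = 3.3957
beam 5: φ=90°, α=30°
  d=(0.8660,0.5000)  start (4,4)  tX=0.3233 tY=0.6200  stride 1/|dx|=1.1547 1/|dy|=2.0000
    cross x-line → (5,4), t=0.3233
    cross y-line → (5,5), t=0.6200
    cross x-line → (6,5), t=1.4780
    cross y-line → (6,6), t=2.6200
    cross x-line → (7,6), t=2.6327
    cross x-line → (8,6), t=3.7874 (wall)
  → r_5 = 3.7874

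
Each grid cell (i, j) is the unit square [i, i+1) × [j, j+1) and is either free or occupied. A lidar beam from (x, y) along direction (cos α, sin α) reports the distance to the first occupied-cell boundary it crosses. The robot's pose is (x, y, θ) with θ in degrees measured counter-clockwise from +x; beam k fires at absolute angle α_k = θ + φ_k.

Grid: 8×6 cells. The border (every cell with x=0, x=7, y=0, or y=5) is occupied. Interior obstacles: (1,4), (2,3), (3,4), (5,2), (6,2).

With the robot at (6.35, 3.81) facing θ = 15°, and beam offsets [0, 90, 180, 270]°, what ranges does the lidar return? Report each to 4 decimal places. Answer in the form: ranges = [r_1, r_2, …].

ranges = [0.6729, 1.2320, 5.5387, 0.8386]

beam 1: φ=0°, α=15°
  direction (0.9659, 0.2588); cell (6,3); t to first gridline: x 0.6729, y 0.7341 (then +1.0353 / +3.8637)
    (7,3) via x @ 0.6729  # hit
  → r_1 = 0.6729
beam 2: φ=90°, α=105°
  direction (-0.2588, 0.9659); cell (6,3); t to first gridline: x 1.3523, y 0.1967 (then +3.8637 / +1.0353)
    (6,4) via y @ 0.1967
    (6,5) via y @ 1.2320  # hit
  → r_2 = 1.2320
beam 3: φ=180°, α=195°
  direction (-0.9659, -0.2588); cell (6,3); t to first gridline: x 0.3623, y 3.1296 (then +1.0353 / +3.8637)
    (5,3) via x @ 0.3623
    (4,3) via x @ 1.3976
    (3,3) via x @ 2.4329
    (3,2) via y @ 3.1296
    (2,2) via x @ 3.4682
    (1,2) via x @ 4.5035
    (0,2) via x @ 5.5387  # hit
  → r_3 = 5.5387
beam 4: φ=270°, α=285°
  direction (0.2588, -0.9659); cell (6,3); t to first gridline: x 2.5114, y 0.8386 (then +3.8637 / +1.0353)
    (6,2) via y @ 0.8386  # hit
  → r_4 = 0.8386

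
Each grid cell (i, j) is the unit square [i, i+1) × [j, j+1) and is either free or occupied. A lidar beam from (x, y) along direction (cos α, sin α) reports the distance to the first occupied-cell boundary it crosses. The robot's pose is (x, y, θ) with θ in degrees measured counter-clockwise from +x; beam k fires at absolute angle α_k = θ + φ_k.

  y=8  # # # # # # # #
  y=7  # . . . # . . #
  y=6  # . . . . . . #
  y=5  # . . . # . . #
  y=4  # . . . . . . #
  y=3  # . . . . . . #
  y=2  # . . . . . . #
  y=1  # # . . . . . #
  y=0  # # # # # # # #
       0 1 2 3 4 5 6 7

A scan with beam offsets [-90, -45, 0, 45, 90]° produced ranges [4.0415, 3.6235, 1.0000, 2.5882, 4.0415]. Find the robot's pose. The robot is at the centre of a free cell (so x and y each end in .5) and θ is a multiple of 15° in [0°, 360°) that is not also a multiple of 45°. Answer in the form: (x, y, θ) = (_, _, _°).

(x, y, θ) = (3.5, 4.5, 30°)

The pose lattice has 39·16 = 624 candidates. Test each by forward raycasting.
  (3.5, 1.5, 75°): beam 1 = 1.9319 ≠ 4.0415 ✗
  (2.5, 6.5, 150°): beam 1 = 1.7321 ≠ 4.0415 ✗
  (5.5, 4.5, 75°): beam 1 = 1.5529 ≠ 4.0415 ✗
  (6.5, 3.5, 300°): beam 1 = 5.0000 ≠ 4.0415 ✗
  (2.5, 4.5, 30°): beam 2 = 4.6587 ≠ 3.6235 ✗
  …
  (3.5, 4.5, 30°): r_1=4.0415, r_2=3.6235, r_3=1.0000, r_4=2.5882, r_5=4.0415 — all match ✓
Unique over the lattice → pose = (3.5, 4.5, 30°).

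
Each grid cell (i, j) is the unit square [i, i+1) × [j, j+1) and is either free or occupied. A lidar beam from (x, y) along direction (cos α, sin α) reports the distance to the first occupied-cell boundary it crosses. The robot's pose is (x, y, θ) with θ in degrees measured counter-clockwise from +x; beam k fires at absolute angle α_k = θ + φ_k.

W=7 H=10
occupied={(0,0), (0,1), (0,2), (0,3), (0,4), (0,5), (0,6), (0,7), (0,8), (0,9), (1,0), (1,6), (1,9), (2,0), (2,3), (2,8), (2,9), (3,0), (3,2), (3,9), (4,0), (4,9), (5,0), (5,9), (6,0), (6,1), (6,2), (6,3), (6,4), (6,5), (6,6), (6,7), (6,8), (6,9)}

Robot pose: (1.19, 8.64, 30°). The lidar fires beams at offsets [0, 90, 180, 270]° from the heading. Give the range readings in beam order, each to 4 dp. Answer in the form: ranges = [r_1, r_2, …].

beam 1: φ=0°, α=30°
  d=(0.8660,0.5000)  start (1,8)  tX=0.9353 tY=0.7200  stride 1/|dx|=1.1547 1/|dy|=2.0000
    cross y-line → (1,9), t=0.7200 (wall)
  → r_1 = 0.7200
beam 2: φ=90°, α=120°
  d=(-0.5000,0.8660)  start (1,8)  tX=0.3800 tY=0.4157  stride 1/|dx|=2.0000 1/|dy|=1.1547
    cross x-line → (0,8), t=0.3800 (wall)
  → r_2 = 0.3800
beam 3: φ=180°, α=210°
  d=(-0.8660,-0.5000)  start (1,8)  tX=0.2194 tY=1.2800  stride 1/|dx|=1.1547 1/|dy|=2.0000
    cross x-line → (0,8), t=0.2194 (wall)
  → r_3 = 0.2194
beam 4: φ=270°, α=300°
  d=(0.5000,-0.8660)  start (1,8)  tX=1.6200 tY=0.7390  stride 1/|dx|=2.0000 1/|dy|=1.1547
    cross y-line → (1,7), t=0.7390
    cross x-line → (2,7), t=1.6200
    cross y-line → (2,6), t=1.8937
    cross y-line → (2,5), t=3.0484
    cross x-line → (3,5), t=3.6200
    cross y-line → (3,4), t=4.2031
    cross y-line → (3,3), t=5.3578
    cross x-line → (4,3), t=5.6200
    cross y-line → (4,2), t=6.5125
    cross x-line → (5,2), t=7.6200
    cross y-line → (5,1), t=7.6672
    cross y-line → (5,0), t=8.8219 (wall)
  → r_4 = 8.8219

ranges = [0.7200, 0.3800, 0.2194, 8.8219]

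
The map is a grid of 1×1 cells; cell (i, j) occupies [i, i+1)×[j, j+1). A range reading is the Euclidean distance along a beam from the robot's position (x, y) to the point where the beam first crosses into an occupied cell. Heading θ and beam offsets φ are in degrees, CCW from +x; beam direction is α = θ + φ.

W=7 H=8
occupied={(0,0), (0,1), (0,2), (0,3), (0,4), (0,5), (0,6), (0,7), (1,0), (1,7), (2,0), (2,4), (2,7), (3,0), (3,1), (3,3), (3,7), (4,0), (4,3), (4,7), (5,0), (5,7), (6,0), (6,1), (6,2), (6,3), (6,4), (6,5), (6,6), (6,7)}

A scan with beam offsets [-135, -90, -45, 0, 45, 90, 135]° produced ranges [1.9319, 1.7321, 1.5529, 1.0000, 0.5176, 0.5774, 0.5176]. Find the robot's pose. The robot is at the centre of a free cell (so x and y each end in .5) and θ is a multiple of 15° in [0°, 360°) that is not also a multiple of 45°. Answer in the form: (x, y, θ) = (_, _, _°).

The pose lattice has 26·16 = 416 candidates. Test each by forward raycasting.
  (1.5, 6.5, 300°): beam 1 = 0.5176 ≠ 1.9319 ✗
  (1.5, 2.5, 120°): beam 3 = 1.9319 ≠ 1.5529 ✗
  (4.5, 5.5, 120°): beam 1 = 1.5529 ≠ 1.9319 ✗
  (1.5, 6.5, 165°): beam 1 = 1.0000 ≠ 1.9319 ✗
  …
  (5.5, 1.5, 210°): r_1=1.9319, r_2=1.7321, r_3=1.5529, r_4=1.0000, r_5=0.5176, r_6=0.5774, r_7=0.5176 — all match ✓
Only this pose fits every beam.

(x, y, θ) = (5.5, 1.5, 210°)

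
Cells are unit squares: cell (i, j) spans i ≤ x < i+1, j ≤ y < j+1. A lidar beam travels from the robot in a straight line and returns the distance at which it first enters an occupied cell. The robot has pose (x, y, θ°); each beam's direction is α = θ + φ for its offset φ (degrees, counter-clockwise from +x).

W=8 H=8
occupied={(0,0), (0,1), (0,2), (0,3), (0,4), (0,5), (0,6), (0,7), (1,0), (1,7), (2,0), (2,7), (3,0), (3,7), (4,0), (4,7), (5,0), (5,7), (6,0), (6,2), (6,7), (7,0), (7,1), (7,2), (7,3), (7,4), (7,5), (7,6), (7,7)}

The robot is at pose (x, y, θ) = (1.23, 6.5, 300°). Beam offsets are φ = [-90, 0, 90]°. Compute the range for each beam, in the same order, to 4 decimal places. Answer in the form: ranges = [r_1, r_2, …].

ranges = [0.2656, 6.3509, 1.0000]

beam 1: φ=-90°, α=210°
  d=(-0.8660,-0.5000)  start (1,6)  tX=0.2656 tY=1.0000  stride 1/|dx|=1.1547 1/|dy|=2.0000
    cross x-line → (0,6), t=0.2656 (wall)
  → r_1 = 0.2656
beam 2: φ=0°, α=300°
  d=(0.5000,-0.8660)  start (1,6)  tX=1.5400 tY=0.5774  stride 1/|dx|=2.0000 1/|dy|=1.1547
    cross y-line → (1,5), t=0.5774
    cross x-line → (2,5), t=1.5400
    cross y-line → (2,4), t=1.7321
    cross y-line → (2,3), t=2.8868
    cross x-line → (3,3), t=3.5400
    cross y-line → (3,2), t=4.0415
    cross y-line → (3,1), t=5.1962
    cross x-line → (4,1), t=5.5400
    cross y-line → (4,0), t=6.3509 (wall)
  → r_2 = 6.3509
beam 3: φ=90°, α=30°
  d=(0.8660,0.5000)  start (1,6)  tX=0.8891 tY=1.0000  stride 1/|dx|=1.1547 1/|dy|=2.0000
    cross x-line → (2,6), t=0.8891
    cross y-line → (2,7), t=1.0000 (wall)
  → r_3 = 1.0000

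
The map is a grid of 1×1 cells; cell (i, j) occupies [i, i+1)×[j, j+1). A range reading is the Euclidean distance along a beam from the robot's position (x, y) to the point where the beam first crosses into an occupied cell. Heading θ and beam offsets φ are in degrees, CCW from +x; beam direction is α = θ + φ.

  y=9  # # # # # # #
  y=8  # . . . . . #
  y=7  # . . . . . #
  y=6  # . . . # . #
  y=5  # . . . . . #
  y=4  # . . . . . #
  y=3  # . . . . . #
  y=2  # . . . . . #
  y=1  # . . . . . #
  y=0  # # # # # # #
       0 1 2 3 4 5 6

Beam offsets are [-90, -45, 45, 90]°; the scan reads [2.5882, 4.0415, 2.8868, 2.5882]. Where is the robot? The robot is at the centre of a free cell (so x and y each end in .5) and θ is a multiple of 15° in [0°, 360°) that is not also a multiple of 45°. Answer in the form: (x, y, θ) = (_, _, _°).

(x, y, θ) = (3.5, 4.5, 285°)

Enumerate (i+0.5, j+0.5, θ) over the 39 free cells and 16 admissible headings. For each, cast all 4 beams and compare to the given ranges.
  (1.5, 7.5, 75°): beam 2 = 3.0000 ≠ 4.0415 ✗
  (3.5, 4.5, 60°): beam 1 = 2.8868 ≠ 2.5882 ✗
  (4.5, 4.5, 345°): beam 1 = 3.6235 ≠ 2.5882 ✗
  (3.5, 5.5, 150°): beam 1 = 1.0000 ≠ 2.5882 ✗
  …
  (3.5, 4.5, 285°): r_1=2.5882, r_2=4.0415, r_3=2.8868, r_4=2.5882 — all match ✓
Unique over the lattice → pose = (3.5, 4.5, 285°).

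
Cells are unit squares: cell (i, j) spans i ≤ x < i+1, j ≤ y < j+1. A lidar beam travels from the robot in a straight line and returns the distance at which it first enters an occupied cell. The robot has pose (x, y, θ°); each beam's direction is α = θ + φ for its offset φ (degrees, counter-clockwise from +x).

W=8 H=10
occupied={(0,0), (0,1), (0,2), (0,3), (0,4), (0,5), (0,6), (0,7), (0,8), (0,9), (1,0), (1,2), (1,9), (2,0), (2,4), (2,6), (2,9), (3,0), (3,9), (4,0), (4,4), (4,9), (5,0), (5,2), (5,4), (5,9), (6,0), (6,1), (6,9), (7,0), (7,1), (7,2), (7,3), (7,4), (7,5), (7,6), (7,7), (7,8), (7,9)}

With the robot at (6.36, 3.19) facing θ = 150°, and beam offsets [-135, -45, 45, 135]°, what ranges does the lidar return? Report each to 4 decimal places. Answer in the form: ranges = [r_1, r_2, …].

beam 1: φ=-135°, α=15°
  d=(0.9659,0.2588)  start (6,3)  tX=0.6626 tY=3.1296  stride 1/|dx|=1.0353 1/|dy|=3.8637
    cross x-line → (7,3), t=0.6626 (wall)
  → r_1 = 0.6626
beam 2: φ=-45°, α=105°
  d=(-0.2588,0.9659)  start (6,3)  tX=1.3909 tY=0.8386  stride 1/|dx|=3.8637 1/|dy|=1.0353
    cross y-line → (6,4), t=0.8386
    cross x-line → (5,4), t=1.3909 (wall)
  → r_2 = 1.3909
beam 3: φ=45°, α=195°
  d=(-0.9659,-0.2588)  start (6,3)  tX=0.3727 tY=0.7341  stride 1/|dx|=1.0353 1/|dy|=3.8637
    cross x-line → (5,3), t=0.3727
    cross y-line → (5,2), t=0.7341 (wall)
  → r_3 = 0.7341
beam 4: φ=135°, α=285°
  d=(0.2588,-0.9659)  start (6,3)  tX=2.4728 tY=0.1967  stride 1/|dx|=3.8637 1/|dy|=1.0353
    cross y-line → (6,2), t=0.1967
    cross y-line → (6,1), t=1.2320 (wall)
  → r_4 = 1.2320

ranges = [0.6626, 1.3909, 0.7341, 1.2320]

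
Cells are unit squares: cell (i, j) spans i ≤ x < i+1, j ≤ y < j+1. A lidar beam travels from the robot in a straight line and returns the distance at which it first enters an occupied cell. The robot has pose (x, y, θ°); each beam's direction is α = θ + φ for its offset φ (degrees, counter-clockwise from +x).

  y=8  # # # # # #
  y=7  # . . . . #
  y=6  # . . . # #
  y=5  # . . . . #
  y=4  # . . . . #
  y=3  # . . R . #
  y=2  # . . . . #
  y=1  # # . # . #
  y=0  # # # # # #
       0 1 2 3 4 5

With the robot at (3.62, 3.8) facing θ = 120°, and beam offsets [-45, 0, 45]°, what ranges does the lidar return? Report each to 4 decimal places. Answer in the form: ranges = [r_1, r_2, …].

ranges = [2.2776, 4.8497, 2.7124]

beam 1: φ=-45°, α=75°
  direction (0.2588, 0.9659); cell (3,3); t to first gridline: x 1.4682, y 0.2071 (then +3.8637 / +1.0353)
    (3,4) via y @ 0.2071
    (3,5) via y @ 1.2423
    (4,5) via x @ 1.4682
    (4,6) via y @ 2.2776  # hit
  → r_1 = 2.2776
beam 2: φ=0°, α=120°
  direction (-0.5000, 0.8660); cell (3,3); t to first gridline: x 1.2400, y 0.2309 (then +2.0000 / +1.1547)
    (3,4) via y @ 0.2309
    (2,4) via x @ 1.2400
    (2,5) via y @ 1.3856
    (2,6) via y @ 2.5403
    (1,6) via x @ 3.2400
    (1,7) via y @ 3.6950
    (1,8) via y @ 4.8497  # hit
  → r_2 = 4.8497
beam 3: φ=45°, α=165°
  direction (-0.9659, 0.2588); cell (3,3); t to first gridline: x 0.6419, y 0.7727 (then +1.0353 / +3.8637)
    (2,3) via x @ 0.6419
    (2,4) via y @ 0.7727
    (1,4) via x @ 1.6771
    (0,4) via x @ 2.7124  # hit
  → r_3 = 2.7124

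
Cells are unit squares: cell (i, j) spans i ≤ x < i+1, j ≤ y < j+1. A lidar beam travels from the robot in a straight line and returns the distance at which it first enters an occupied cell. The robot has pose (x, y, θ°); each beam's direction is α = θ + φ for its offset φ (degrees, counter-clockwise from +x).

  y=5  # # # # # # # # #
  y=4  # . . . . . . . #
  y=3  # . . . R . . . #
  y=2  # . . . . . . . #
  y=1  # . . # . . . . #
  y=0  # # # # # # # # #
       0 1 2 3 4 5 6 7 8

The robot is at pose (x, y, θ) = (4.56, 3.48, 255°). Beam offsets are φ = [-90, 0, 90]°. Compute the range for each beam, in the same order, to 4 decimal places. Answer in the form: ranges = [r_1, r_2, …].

ranges = [3.6856, 2.1637, 3.5614]

beam 1: φ=-90°, α=165°
  dir = (cos 165°, sin 165°) = (-0.9659, 0.2588); from cell (4,3)
  next x-line at t=0.5798, next y-line at t=2.0091; Δt_x=1.0353, Δt_y=3.8637
    x: enter (3,3) at t=0.5798
    x: enter (2,3) at t=1.6150
    y: enter (2,4) at t=2.0091
    x: enter (1,4) at t=2.6503
    x: enter (0,4) at t=3.6856 ← occupied
  → r_1 = 3.6856
beam 2: φ=0°, α=255°
  dir = (cos 255°, sin 255°) = (-0.2588, -0.9659); from cell (4,3)
  next x-line at t=2.1637, next y-line at t=0.4969; Δt_x=3.8637, Δt_y=1.0353
    y: enter (4,2) at t=0.4969
    y: enter (4,1) at t=1.5322
    x: enter (3,1) at t=2.1637 ← occupied
  → r_2 = 2.1637
beam 3: φ=90°, α=345°
  dir = (cos 345°, sin 345°) = (0.9659, -0.2588); from cell (4,3)
  next x-line at t=0.4555, next y-line at t=1.8546; Δt_x=1.0353, Δt_y=3.8637
    x: enter (5,3) at t=0.4555
    x: enter (6,3) at t=1.4908
    y: enter (6,2) at t=1.8546
    x: enter (7,2) at t=2.5261
    x: enter (8,2) at t=3.5614 ← occupied
  → r_3 = 3.5614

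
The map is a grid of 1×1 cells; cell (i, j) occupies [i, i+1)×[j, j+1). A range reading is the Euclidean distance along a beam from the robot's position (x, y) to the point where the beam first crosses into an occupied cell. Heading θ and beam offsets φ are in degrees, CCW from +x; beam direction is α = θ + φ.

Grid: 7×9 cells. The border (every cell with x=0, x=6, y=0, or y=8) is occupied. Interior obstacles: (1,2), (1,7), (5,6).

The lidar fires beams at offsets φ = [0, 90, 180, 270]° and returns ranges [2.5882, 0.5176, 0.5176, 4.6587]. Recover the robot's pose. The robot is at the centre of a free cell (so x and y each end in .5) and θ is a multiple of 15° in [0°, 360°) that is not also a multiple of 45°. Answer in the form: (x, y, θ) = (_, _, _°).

The pose lattice has 32·16 = 512 candidates. Test each by forward raycasting.
  (4.5, 3.5, 345°): beam 1 = 1.5529 ≠ 2.5882 ✗
  (4.5, 3.5, 165°): beam 1 = 3.6235 ≠ 2.5882 ✗
  (3.5, 6.5, 105°): beam 1 = 1.5529 ≠ 2.5882 ✗
  (3.5, 2.5, 75°): beam 1 = 5.6940 ≠ 2.5882 ✗
  (1.5, 5.5, 285°): beam 1 = 4.6587 ≠ 2.5882 ✗
  …
  (2.5, 7.5, 345°): r_1=2.5882, r_2=0.5176, r_3=0.5176, r_4=4.6587 — all match ✓
No second candidate reproduces the full scan.

(x, y, θ) = (2.5, 7.5, 345°)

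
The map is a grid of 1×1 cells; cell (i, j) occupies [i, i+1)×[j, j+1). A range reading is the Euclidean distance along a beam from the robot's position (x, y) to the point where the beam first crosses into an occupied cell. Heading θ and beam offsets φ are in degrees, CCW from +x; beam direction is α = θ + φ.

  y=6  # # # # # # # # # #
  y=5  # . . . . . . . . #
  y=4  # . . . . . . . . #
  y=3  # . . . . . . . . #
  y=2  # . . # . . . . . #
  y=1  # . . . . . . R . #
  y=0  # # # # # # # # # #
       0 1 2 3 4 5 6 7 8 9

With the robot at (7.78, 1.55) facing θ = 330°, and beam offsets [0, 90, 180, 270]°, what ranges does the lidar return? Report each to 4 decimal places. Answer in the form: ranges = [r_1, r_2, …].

beam 1: φ=0°, α=330°
  dir = (cos 330°, sin 330°) = (0.8660, -0.5000); from cell (7,1)
  next x-line at t=0.2540, next y-line at t=1.1000; Δt_x=1.1547, Δt_y=2.0000
    x: enter (8,1) at t=0.2540
    y: enter (8,0) at t=1.1000 ← occupied
  → r_1 = 1.1000
beam 2: φ=90°, α=60°
  dir = (cos 60°, sin 60°) = (0.5000, 0.8660); from cell (7,1)
  next x-line at t=0.4400, next y-line at t=0.5196; Δt_x=2.0000, Δt_y=1.1547
    x: enter (8,1) at t=0.4400
    y: enter (8,2) at t=0.5196
    y: enter (8,3) at t=1.6743
    x: enter (9,3) at t=2.4400 ← occupied
  → r_2 = 2.4400
beam 3: φ=180°, α=150°
  dir = (cos 150°, sin 150°) = (-0.8660, 0.5000); from cell (7,1)
  next x-line at t=0.9007, next y-line at t=0.9000; Δt_x=1.1547, Δt_y=2.0000
    y: enter (7,2) at t=0.9000
    x: enter (6,2) at t=0.9007
    x: enter (5,2) at t=2.0554
    y: enter (5,3) at t=2.9000
    x: enter (4,3) at t=3.2101
    x: enter (3,3) at t=4.3648
    y: enter (3,4) at t=4.9000
    x: enter (2,4) at t=5.5195
    x: enter (1,4) at t=6.6742
    y: enter (1,5) at t=6.9000
    x: enter (0,5) at t=7.8289 ← occupied
  → r_3 = 7.8289
beam 4: φ=270°, α=240°
  dir = (cos 240°, sin 240°) = (-0.5000, -0.8660); from cell (7,1)
  next x-line at t=1.5600, next y-line at t=0.6351; Δt_x=2.0000, Δt_y=1.1547
    y: enter (7,0) at t=0.6351 ← occupied
  → r_4 = 0.6351

ranges = [1.1000, 2.4400, 7.8289, 0.6351]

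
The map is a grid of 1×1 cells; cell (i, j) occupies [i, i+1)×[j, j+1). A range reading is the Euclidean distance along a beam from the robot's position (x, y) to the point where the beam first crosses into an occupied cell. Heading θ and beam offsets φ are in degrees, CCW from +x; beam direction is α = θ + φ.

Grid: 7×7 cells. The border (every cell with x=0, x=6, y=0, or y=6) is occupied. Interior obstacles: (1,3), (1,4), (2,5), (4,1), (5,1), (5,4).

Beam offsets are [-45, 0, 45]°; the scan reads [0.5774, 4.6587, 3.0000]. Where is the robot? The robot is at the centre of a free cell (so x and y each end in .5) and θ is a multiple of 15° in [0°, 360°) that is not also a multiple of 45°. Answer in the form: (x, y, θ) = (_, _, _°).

(x, y, θ) = (3.5, 1.5, 75°)

Candidates: 19 free-cell centres × 16 headings = 304 poses. Raycast each; keep the one whose scan matches to 4 dp.
  (3.5, 5.5, 75°): beam 1 = 1.0000 ≠ 0.5774 ✗
  (4.5, 2.5, 165°): beam 1 = 3.0000 ≠ 0.5774 ✗
  (1.5, 2.5, 75°): beam 1 = 4.0415 ≠ 0.5774 ✗
  …
  (3.5, 1.5, 75°): r_1=0.5774, r_2=4.6587, r_3=3.0000 — all match ✓
Only this pose fits every beam.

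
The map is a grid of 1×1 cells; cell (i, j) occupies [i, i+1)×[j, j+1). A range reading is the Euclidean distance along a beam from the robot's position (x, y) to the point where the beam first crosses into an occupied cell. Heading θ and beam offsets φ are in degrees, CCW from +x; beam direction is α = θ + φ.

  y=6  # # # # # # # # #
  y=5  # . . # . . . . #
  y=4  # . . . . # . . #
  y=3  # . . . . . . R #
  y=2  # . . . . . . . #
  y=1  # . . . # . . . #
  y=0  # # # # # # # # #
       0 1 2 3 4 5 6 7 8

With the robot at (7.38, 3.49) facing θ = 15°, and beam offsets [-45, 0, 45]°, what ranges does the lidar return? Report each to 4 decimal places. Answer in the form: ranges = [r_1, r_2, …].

beam 1: φ=-45°, α=330°
  d=(0.8660,-0.5000)  start (7,3)  tX=0.7159 tY=0.9800  stride 1/|dx|=1.1547 1/|dy|=2.0000
    cross x-line → (8,3), t=0.7159 (wall)
  → r_1 = 0.7159
beam 2: φ=0°, α=15°
  d=(0.9659,0.2588)  start (7,3)  tX=0.6419 tY=1.9705  stride 1/|dx|=1.0353 1/|dy|=3.8637
    cross x-line → (8,3), t=0.6419 (wall)
  → r_2 = 0.6419
beam 3: φ=45°, α=60°
  d=(0.5000,0.8660)  start (7,3)  tX=1.2400 tY=0.5889  stride 1/|dx|=2.0000 1/|dy|=1.1547
    cross y-line → (7,4), t=0.5889
    cross x-line → (8,4), t=1.2400 (wall)
  → r_3 = 1.2400

ranges = [0.7159, 0.6419, 1.2400]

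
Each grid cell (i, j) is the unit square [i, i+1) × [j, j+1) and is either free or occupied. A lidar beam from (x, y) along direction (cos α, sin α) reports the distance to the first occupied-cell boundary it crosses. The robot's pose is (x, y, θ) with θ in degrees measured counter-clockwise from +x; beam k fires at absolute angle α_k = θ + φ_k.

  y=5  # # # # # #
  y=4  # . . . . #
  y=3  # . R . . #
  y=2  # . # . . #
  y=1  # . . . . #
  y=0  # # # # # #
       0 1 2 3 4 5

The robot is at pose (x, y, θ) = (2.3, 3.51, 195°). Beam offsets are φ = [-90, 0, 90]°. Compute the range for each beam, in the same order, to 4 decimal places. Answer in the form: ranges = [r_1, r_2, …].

ranges = [1.5426, 1.3459, 0.5280]

beam 1: φ=-90°, α=105°
  cosα=-0.2588 sinα=0.9659 | (2,3) | tMaxX 1.1591 tMaxY 0.5073 | tΔX 3.8637 tΔY 1.0353
    t=0.5073 [y] (2,4)
    t=1.1591 [x] (1,4)
    t=1.5426 [y] (1,5) — stop
  → r_1 = 1.5426
beam 2: φ=0°, α=195°
  cosα=-0.9659 sinα=-0.2588 | (2,3) | tMaxX 0.3106 tMaxY 1.9705 | tΔX 1.0353 tΔY 3.8637
    t=0.3106 [x] (1,3)
    t=1.3459 [x] (0,3) — stop
  → r_2 = 1.3459
beam 3: φ=90°, α=285°
  cosα=0.2588 sinα=-0.9659 | (2,3) | tMaxX 2.7046 tMaxY 0.5280 | tΔX 3.8637 tΔY 1.0353
    t=0.5280 [y] (2,2) — stop
  → r_3 = 0.5280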